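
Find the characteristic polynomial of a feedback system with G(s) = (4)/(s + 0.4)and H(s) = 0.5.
Characteristic poly = G_den * H_den + G_num * H_num = (s + 0.4) + (2) = s + 2.4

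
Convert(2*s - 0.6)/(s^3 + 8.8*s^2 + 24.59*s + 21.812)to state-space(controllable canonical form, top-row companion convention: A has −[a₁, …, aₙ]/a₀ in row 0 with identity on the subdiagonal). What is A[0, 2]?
Reachable canonical form for den = s^3 + 8.8*s^2 + 24.59*s + 21.812: top row of A = -[a₁,a₂,...,aₙ]/a₀, ones on the subdiagonal, zeros elsewhere.
A = [[-8.8, -24.59, -21.812], [1, 0, 0], [0, 1, 0]].
A[0,2] = -21.812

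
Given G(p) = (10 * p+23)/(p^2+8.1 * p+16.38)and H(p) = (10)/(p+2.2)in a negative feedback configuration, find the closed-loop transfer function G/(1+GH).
Closed-loop T = G/(1+GH).
Numerator: G_num * H_den = 10*p^2 + 45*p + 50.6.
Denominator: G_den * H_den + G_num * H_num = (p^3 + 10.3*p^2 + 34.2*p + 36.036) + (100*p + 230) = p^3 + 10.3*p^2 + 134.2*p + 266.036.
T(p) = (10*p^2 + 45*p + 50.6)/(p^3 + 10.3*p^2 + 134.2*p + 266.036)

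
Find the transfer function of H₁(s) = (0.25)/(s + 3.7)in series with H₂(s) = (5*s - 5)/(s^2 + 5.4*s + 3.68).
Series: H = H₁ · H₂ = (n₁·n₂)/(d₁·d₂).
Num: n₁·n₂ = 1.25*s - 1.25. Den: d₁·d₂ = s^3 + 9.1*s^2 + 23.66*s + 13.616.
H(s) = (1.25*s - 1.25)/(s^3 + 9.1*s^2 + 23.66*s + 13.616)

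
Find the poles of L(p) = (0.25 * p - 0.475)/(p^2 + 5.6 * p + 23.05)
Set denominator = 0: p^2 + 5.6*p + 23.05 = 0 → Poles: -2.8 + 3.9j, -2.8 - 3.9j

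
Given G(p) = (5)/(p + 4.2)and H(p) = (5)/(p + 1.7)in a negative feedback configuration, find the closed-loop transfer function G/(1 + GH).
Closed-loop T = G/(1+GH).
Numerator: G_num * H_den = 5*p + 8.5.
Denominator: G_den * H_den + G_num * H_num = (p^2 + 5.9*p + 7.14) + (25) = p^2 + 5.9*p + 32.14.
T(p) = (5*p + 8.5)/(p^2 + 5.9*p + 32.14)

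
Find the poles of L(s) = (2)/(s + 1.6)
Set denominator = 0: s + 1.6 = 0 → Poles: -1.6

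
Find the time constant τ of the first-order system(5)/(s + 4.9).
First-order system: τ = -1/pole. Pole = -4.9. τ = -1/(-4.9) = 0.2041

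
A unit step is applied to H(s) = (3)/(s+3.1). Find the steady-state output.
FVT: lim_{t→∞} y(t) = lim_{s→0} s*Y(s) where Y(s) = H(s)/s.
= lim_{s→0} H(s) = H(0) = num(0)/den(0) = 3/3.1 = 0.9677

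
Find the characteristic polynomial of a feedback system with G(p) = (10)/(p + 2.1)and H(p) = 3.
Characteristic poly = G_den * H_den + G_num * H_num = (p + 2.1) + (30) = p + 32.1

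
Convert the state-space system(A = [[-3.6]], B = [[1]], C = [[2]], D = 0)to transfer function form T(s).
T(s) = C(sI - A)⁻¹B + D.
Characteristic polynomial det(sI - A) = s + 3.6.
Numerator from C·adj(sI-A)·B + D·det(sI-A) = 2.
T(s) = (2)/(s + 3.6)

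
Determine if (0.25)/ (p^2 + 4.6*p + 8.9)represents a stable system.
Denominator: p^2 + 4.6*p + 8.9. Poles: -2.3 + 1.9j, -2.3 - 1.9j. All Re(p)<0: Yes (stable)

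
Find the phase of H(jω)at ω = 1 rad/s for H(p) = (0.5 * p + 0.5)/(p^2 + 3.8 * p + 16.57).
Substitute p = j*1: H(j1) = 0.0377046 + 0.0229109j.
∠H(j1) = atan2(Im, Re) = atan2(0.0229109, 0.0377046) = 31.28°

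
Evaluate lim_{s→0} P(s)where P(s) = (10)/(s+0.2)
DC gain = P(0) = num(0)/den(0) = 10/0.2 = 50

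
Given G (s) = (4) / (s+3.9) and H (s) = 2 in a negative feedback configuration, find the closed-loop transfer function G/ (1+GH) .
Closed-loop T = G/(1+GH).
Numerator: G_num * H_den = 4.
Denominator: G_den * H_den + G_num * H_num = (s + 3.9) + (8) = s + 11.9.
T(s) = (4)/(s + 11.9)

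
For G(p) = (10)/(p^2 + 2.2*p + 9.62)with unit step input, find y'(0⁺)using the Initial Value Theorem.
IVT: y'(0⁺) = lim_{p→∞} p²·Y(p) = lim_{p→∞} p·G(p).
deg(num) = 0, deg(den) = 2, relative degree = 2 ≥ 2, so p·G(p) → 0. Initial slope = 0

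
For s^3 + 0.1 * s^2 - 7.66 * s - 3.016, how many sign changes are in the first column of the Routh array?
Routh array:
s^3: [1, -7.66]; s^2: [0.1, -3.016]; s^1: [22.5]; s^0: [-3.016]
First column: [1, 0.1, 22.5, -3.016]. Sign changes = 1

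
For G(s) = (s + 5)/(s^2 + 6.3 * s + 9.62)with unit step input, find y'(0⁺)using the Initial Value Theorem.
IVT: y'(0⁺) = lim_{s→∞} s²·Y(s) = lim_{s→∞} s·G(s).
deg(num) = 1, deg(den) = 2, relative degree = 1, so s·G(s) → (leading num)/(leading den) = 1/1 = 1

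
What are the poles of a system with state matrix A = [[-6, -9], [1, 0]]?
Eigenvalues solve det(λI - A) = 0.
Characteristic polynomial: λ^2 + 6*λ + 9 = 0.
Factor: (λ + 3)(λ + 3) = 0.
Roots: -3, -3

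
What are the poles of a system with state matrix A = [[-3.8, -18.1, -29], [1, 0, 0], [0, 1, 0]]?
Eigenvalues solve det(λI - A) = 0.
Characteristic polynomial: λ^3 + 3.8*λ^2 + 18.1*λ + 29 = 0.
Factor: (λ + 2)(λ^2 + 1.8*λ + 14.5) = 0.
Roots: -0.9 + 3.7j, -0.9 - 3.7j, -2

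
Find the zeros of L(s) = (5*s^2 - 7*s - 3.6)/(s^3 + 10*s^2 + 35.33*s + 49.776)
Set numerator = 0: 5*s^2 - 7*s - 3.6 = 5*(s + 0.4)(s - 1.8) = 0 → Zeros: -0.4, 1.8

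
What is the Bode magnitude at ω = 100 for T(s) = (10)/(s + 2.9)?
Substitute s = j*100: T(j100) = 0.00289756 - 0.099916j.
|T(j100)| = sqrt(Re² + Im²) = 0.09996.
20*log₁₀(0.09996) = -20.00 dB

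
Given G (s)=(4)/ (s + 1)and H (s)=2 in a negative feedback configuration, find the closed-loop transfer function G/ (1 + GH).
Closed-loop T = G/(1+GH).
Numerator: G_num * H_den = 4.
Denominator: G_den * H_den + G_num * H_num = (s + 1) + (8) = s + 9.
T(s) = (4)/(s + 9)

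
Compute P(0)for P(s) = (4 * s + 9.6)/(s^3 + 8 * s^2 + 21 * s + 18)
DC gain = P(0) = num(0)/den(0) = 9.6/18 = 0.5333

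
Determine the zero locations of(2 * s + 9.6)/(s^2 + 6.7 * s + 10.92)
Set numerator = 0: 2*s + 9.6 = 0 → Zeros: -4.8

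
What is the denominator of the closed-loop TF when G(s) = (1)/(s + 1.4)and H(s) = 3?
Characteristic poly = G_den * H_den + G_num * H_num = (s + 1.4) + (3) = s + 4.4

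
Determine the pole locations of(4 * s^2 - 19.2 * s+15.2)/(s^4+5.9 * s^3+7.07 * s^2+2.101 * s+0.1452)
Set denominator = 0: s^4 + 5.9*s^3 + 7.07*s^2 + 2.101*s + 0.1452 = (s + 1.1)(s + 4.4)(s + 0.1)(s + 0.3) = 0 → Poles: -0.1, -0.3, -1.1, -4.4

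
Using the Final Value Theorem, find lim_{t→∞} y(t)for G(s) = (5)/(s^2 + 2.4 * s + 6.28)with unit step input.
FVT: lim_{t→∞} y(t) = lim_{s→0} s*Y(s) where Y(s) = G(s)/s.
= lim_{s→0} G(s) = G(0) = num(0)/den(0) = 5/6.28 = 0.7962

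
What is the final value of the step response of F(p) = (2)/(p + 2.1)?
FVT: lim_{t→∞} y(t) = lim_{p→0} p*Y(p) where Y(p) = F(p)/p.
= lim_{p→0} F(p) = F(0) = num(0)/den(0) = 2/2.1 = 0.9524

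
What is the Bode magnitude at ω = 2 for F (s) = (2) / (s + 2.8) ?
Substitute s = j*2: F(j2) = 0.472973 - 0.337838j.
|F(j2)| = sqrt(Re² + Im²) = 0.5812.
20*log₁₀(0.5812) = -4.71 dB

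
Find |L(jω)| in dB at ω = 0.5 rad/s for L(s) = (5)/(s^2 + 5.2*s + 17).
Substitute s = j*0.5: L(j0.5) = 0.291484 - 0.0452453j.
|L(j0.5)| = sqrt(Re² + Im²) = 0.295.
20*log₁₀(0.295) = -10.60 dB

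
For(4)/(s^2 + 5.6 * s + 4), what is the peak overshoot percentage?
Standard form: ωn²/(s²+2ζωn·s+ωn²) → ωn = 2, ζ = 1.4.
ζ ≥ 1, so the response is non-oscillatory: peak overshoot = 0%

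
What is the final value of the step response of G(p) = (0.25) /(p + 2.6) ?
FVT: lim_{t→∞} y(t) = lim_{p→0} p*Y(p) where Y(p) = G(p)/p.
= lim_{p→0} G(p) = G(0) = num(0)/den(0) = 0.25/2.6 = 0.09615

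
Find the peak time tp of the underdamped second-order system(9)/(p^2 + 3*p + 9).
Standard form: ωn²/(p²+2ζωn·p+ωn²) → ωn = 3, ζ = 0.5.
ωd = ωn·√(1-ζ²) = 3·√(1-0.5²) = 2.598.
tp = π/ωd = π/2.598 = 1.209 s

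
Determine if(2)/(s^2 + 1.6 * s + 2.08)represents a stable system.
Denominator: s^2 + 1.6*s + 2.08. Poles: -0.8 + 1.2j, -0.8 - 1.2j. All Re(p)<0: Yes (stable)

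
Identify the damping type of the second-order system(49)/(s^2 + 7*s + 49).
Standard form: ωn²/(s²+2ζωn·s+ωn²) gives ωn=7, ζ=0.5.
Underdamped (ζ = 0.5 < 1)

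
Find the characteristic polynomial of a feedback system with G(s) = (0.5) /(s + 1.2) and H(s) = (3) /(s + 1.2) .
Characteristic poly = G_den * H_den + G_num * H_num = (s^2 + 2.4*s + 1.44) + (1.5) = s^2 + 2.4*s + 2.94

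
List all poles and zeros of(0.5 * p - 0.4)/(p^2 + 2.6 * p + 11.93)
Set denominator = 0: p^2 + 2.6*p + 11.93 = 0 → Poles: -1.3 + 3.2j, -1.3 - 3.2j
Set numerator = 0: 0.5*p - 0.4 = 0 → Zeros: 0.8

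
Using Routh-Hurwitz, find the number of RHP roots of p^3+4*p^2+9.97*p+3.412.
Routh array:
p^3: [1, 9.97]; p^2: [4, 3.412]; p^1: [9.117]; p^0: [3.412]
First column: [1, 4, 9.117, 3.412]. Sign changes = RHP roots = 0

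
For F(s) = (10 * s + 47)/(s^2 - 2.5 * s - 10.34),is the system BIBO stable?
Denominator: s^2 - 2.5*s - 10.34 = (s - 4.7)(s + 2.2). Poles: -2.2, 4.7. All Re(p)<0: No (unstable)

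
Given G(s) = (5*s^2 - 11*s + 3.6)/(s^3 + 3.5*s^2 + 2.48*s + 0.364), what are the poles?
Set denominator = 0: s^3 + 3.5*s^2 + 2.48*s + 0.364 = (s + 0.7)(s + 2.6)(s + 0.2) = 0 → Poles: -0.2, -0.7, -2.6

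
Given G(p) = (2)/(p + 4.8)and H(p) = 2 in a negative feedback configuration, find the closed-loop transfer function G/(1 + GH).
Closed-loop T = G/(1+GH).
Numerator: G_num * H_den = 2.
Denominator: G_den * H_den + G_num * H_num = (p + 4.8) + (4) = p + 8.8.
T(p) = (2)/(p + 8.8)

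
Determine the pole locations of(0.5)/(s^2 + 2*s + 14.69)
Set denominator = 0: s^2 + 2*s + 14.69 = 0 → Poles: -1 + 3.7j, -1 - 3.7j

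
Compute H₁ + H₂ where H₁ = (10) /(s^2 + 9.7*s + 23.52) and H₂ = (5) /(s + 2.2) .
Parallel: H = H₁ + H₂ = (n₁·d₂ + n₂·d₁)/(d₁·d₂).
n₁·d₂ = 10*s + 22. n₂·d₁ = 5*s^2 + 48.5*s + 117.6. Sum = 5*s^2 + 58.5*s + 139.6. d₁·d₂ = s^3 + 11.9*s^2 + 44.86*s + 51.744.
H(s) = (5*s^2 + 58.5*s + 139.6)/(s^3 + 11.9*s^2 + 44.86*s + 51.744)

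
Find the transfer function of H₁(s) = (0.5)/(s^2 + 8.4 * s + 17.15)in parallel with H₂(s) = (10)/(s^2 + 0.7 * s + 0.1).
Parallel: H = H₁ + H₂ = (n₁·d₂ + n₂·d₁)/(d₁·d₂).
n₁·d₂ = 0.5*s^2 + 0.35*s + 0.05. n₂·d₁ = 10*s^2 + 84*s + 171.5. Sum = 10.5*s^2 + 84.35*s + 171.55. d₁·d₂ = s^4 + 9.1*s^3 + 23.13*s^2 + 12.845*s + 1.715.
H(s) = (10.5*s^2 + 84.35*s + 171.55)/(s^4 + 9.1*s^3 + 23.13*s^2 + 12.845*s + 1.715)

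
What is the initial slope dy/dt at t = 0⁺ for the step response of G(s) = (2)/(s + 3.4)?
IVT: y'(0⁺) = lim_{s→∞} s²·Y(s) = lim_{s→∞} s·G(s).
deg(num) = 0, deg(den) = 1, relative degree = 1, so s·G(s) → (leading num)/(leading den) = 2/1 = 2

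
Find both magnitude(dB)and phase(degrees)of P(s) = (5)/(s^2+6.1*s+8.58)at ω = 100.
Substitute s = j*100: P(j100) = -0.000498571 - 3.04389e-05j.
|P| = 20*log₁₀(sqrt(Re²+Im²)) = -66.03 dB.
∠P = atan2(Im, Re) = -176.51°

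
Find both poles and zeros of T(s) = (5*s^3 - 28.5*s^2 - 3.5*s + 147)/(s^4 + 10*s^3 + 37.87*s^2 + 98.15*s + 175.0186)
Set denominator = 0: s^4 + 10*s^3 + 37.87*s^2 + 98.15*s + 175.0186 = (s + 4.3)(s + 4.7)(s^2 + s + 8.66) = 0 → Poles: -0.5 + 2.9j, -0.5 - 2.9j, -4.3, -4.7
Set numerator = 0: 5*s^3 - 28.5*s^2 - 3.5*s + 147 = 5*(s - 3.5)(s - 4.2)(s + 2) = 0 → Zeros: -2, 3.5, 4.2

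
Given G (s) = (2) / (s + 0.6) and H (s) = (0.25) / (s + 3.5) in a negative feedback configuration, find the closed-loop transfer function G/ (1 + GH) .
Closed-loop T = G/(1+GH).
Numerator: G_num * H_den = 2*s + 7.
Denominator: G_den * H_den + G_num * H_num = (s^2 + 4.1*s + 2.1) + (0.5) = s^2 + 4.1*s + 2.6.
T(s) = (2*s + 7)/(s^2 + 4.1*s + 2.6)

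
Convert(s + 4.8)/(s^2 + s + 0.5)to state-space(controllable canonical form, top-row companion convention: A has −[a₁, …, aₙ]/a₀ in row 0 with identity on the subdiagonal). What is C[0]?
Reachable canonical form: C = numerator coefficients (right-aligned, zero-padded to length n).
num = s + 4.8, C = [[1, 4.8]].
C[0] = 1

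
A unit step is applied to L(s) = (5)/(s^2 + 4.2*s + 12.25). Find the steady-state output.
FVT: lim_{t→∞} y(t) = lim_{s→0} s*Y(s) where Y(s) = L(s)/s.
= lim_{s→0} L(s) = L(0) = num(0)/den(0) = 5/12.25 = 0.4082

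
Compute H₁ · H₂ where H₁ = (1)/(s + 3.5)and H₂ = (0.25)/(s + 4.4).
Series: H = H₁ · H₂ = (n₁·n₂)/(d₁·d₂).
Num: n₁·n₂ = 0.25. Den: d₁·d₂ = s^2 + 7.9*s + 15.4.
H(s) = (0.25)/(s^2 + 7.9*s + 15.4)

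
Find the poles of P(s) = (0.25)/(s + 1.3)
Set denominator = 0: s + 1.3 = 0 → Poles: -1.3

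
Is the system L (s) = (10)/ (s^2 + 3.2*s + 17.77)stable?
Denominator: s^2 + 3.2*s + 17.77. Poles: -1.6 + 3.9j, -1.6 - 3.9j. All Re(p)<0: Yes (stable)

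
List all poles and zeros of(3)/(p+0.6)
Set denominator = 0: p + 0.6 = 0 → Poles: -0.6
Numerator is a nonzero constant (3) → Zeros: none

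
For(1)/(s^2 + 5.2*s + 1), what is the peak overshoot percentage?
Standard form: ωn²/(s²+2ζωn·s+ωn²) → ωn = 1, ζ = 2.6.
ζ ≥ 1, so the response is non-oscillatory: peak overshoot = 0%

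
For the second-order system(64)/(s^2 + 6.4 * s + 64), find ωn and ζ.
Standard form: ωn²/(s²+2ζωn·s+ωn²).
const=64=ωn² → ωn=8, s coeff=6.4=2ζωn → ζ=0.4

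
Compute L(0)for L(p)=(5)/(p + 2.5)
DC gain = L(0) = num(0)/den(0) = 5/2.5 = 2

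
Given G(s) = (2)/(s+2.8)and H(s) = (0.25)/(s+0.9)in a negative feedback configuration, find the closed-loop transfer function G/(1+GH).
Closed-loop T = G/(1+GH).
Numerator: G_num * H_den = 2*s + 1.8.
Denominator: G_den * H_den + G_num * H_num = (s^2 + 3.7*s + 2.52) + (0.5) = s^2 + 3.7*s + 3.02.
T(s) = (2*s + 1.8)/(s^2 + 3.7*s + 3.02)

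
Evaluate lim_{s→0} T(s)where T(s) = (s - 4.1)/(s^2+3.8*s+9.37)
DC gain = T(0) = num(0)/den(0) = -4.1/9.37 = -0.4376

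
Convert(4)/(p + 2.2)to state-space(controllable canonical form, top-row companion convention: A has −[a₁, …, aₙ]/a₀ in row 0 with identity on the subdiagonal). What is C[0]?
Reachable canonical form: C = numerator coefficients (right-aligned, zero-padded to length n).
num = 4, C = [[4]].
C[0] = 4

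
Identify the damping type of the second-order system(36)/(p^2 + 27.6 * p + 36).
Standard form: ωn²/(p²+2ζωn·p+ωn²) gives ωn=6, ζ=2.3.
Overdamped (ζ = 2.3 > 1)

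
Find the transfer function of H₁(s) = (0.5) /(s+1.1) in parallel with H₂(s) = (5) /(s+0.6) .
Parallel: H = H₁ + H₂ = (n₁·d₂ + n₂·d₁)/(d₁·d₂).
n₁·d₂ = 0.5*s + 0.3. n₂·d₁ = 5*s + 5.5. Sum = 5.5*s + 5.8. d₁·d₂ = s^2 + 1.7*s + 0.66.
H(s) = (5.5*s + 5.8)/(s^2 + 1.7*s + 0.66)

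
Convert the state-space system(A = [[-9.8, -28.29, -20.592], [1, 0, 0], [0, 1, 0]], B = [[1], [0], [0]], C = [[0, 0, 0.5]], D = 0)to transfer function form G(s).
G(s) = C(sI - A)⁻¹B + D.
Characteristic polynomial det(sI - A) = s^3 + 9.8*s^2 + 28.29*s + 20.592.
Numerator from C·adj(sI-A)·B + D·det(sI-A) = 0.5.
G(s) = (0.5)/(s^3 + 9.8*s^2 + 28.29*s + 20.592)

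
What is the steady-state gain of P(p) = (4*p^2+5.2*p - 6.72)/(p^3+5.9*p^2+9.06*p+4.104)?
DC gain = P(0) = num(0)/den(0) = -6.72/4.104 = -1.637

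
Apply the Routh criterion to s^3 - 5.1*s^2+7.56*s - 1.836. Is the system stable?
Routh array:
s^3: [1, 7.56]; s^2: [-5.1, -1.836]; s^1: [7.2]; s^0: [-1.836]
First column: [1, -5.1, 7.2, -1.836]. Sign changes = 3.
No, unstable (3 RHP root(s))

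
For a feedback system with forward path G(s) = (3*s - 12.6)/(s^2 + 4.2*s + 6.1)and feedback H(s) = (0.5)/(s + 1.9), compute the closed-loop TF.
Closed-loop T = G/(1+GH).
Numerator: G_num * H_den = 3*s^2 - 6.9*s - 23.94.
Denominator: G_den * H_den + G_num * H_num = (s^3 + 6.1*s^2 + 14.08*s + 11.59) + (1.5*s - 6.3) = s^3 + 6.1*s^2 + 15.58*s + 5.29.
T(s) = (3*s^2 - 6.9*s - 23.94)/(s^3 + 6.1*s^2 + 15.58*s + 5.29)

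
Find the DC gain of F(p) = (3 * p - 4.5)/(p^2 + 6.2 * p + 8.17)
DC gain = F(0) = num(0)/den(0) = -4.5/8.17 = -0.5508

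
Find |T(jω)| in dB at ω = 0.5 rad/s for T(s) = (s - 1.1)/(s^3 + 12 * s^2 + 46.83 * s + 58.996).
Substitute s = j*0.5: T(j0.5) = -0.013581 + 0.0145779j.
|T(j0.5)| = sqrt(Re² + Im²) = 0.01992.
20*log₁₀(0.01992) = -34.01 dB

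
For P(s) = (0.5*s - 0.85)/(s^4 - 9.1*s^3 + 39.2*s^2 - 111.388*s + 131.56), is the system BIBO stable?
Denominator: s^4 - 9.1*s^3 + 39.2*s^2 - 111.388*s + 131.56 = (s - 2.3)(s - 4.4)(s^2 - 2.4*s + 13). Poles: 1.2 + 3.4j, 1.2 - 3.4j, 2.3, 4.4. All Re(p)<0: No (unstable)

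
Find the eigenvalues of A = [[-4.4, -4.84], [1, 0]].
Eigenvalues solve det(λI - A) = 0.
Characteristic polynomial: λ^2 + 4.4*λ + 4.84 = 0.
Factor: (λ + 2.2)(λ + 2.2) = 0.
Roots: -2.2, -2.2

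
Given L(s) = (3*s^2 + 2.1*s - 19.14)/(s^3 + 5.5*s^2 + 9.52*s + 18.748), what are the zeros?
Set numerator = 0: 3*s^2 + 2.1*s - 19.14 = 3*(s - 2.2)(s + 2.9) = 0 → Zeros: -2.9, 2.2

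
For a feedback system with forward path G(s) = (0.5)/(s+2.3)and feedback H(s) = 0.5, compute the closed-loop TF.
Closed-loop T = G/(1+GH).
Numerator: G_num * H_den = 0.5.
Denominator: G_den * H_den + G_num * H_num = (s + 2.3) + (0.25) = s + 2.55.
T(s) = (0.5)/(s + 2.55)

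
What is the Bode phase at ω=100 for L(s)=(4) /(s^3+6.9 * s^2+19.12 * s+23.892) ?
Substitute s = j*100: L(j100) = -2.75646e-07 + 3.98861e-06j.
∠L(j100) = atan2(Im, Re) = atan2(3.98861e-06, -2.75646e-07) = 93.95° (principal value).
Summing the individual angle contributions Σ∠(j100 − zᵢ) − Σ∠(j100 − pₖ) over the 0 zero(s) and 3 pole(s), each followed continuously from ω = 0 (DC phase referenced to (−180°, 180°]), gives -266.05°, i.e. the principal value - 360°. Continuous Bode phase = -266.05°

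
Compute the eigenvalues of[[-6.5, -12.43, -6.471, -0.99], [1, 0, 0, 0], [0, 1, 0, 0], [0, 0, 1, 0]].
Eigenvalues solve det(λI - A) = 0.
Characteristic polynomial: λ^4 + 6.5*λ^3 + 12.43*λ^2 + 6.471*λ + 0.99 = 0.
Factor: (λ + 2.5)(λ + 0.4)(λ + 3.3)(λ + 0.3) = 0.
Roots: -0.3, -0.4, -2.5, -3.3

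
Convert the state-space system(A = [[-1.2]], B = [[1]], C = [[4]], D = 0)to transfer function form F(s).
F(s) = C(sI - A)⁻¹B + D.
Characteristic polynomial det(sI - A) = s + 1.2.
Numerator from C·adj(sI-A)·B + D·det(sI-A) = 4.
F(s) = (4)/(s + 1.2)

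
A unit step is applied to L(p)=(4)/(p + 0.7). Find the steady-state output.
FVT: lim_{t→∞} y(t) = lim_{p→0} p*Y(p) where Y(p) = L(p)/p.
= lim_{p→0} L(p) = L(0) = num(0)/den(0) = 4/0.7 = 5.714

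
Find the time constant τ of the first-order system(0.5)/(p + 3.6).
First-order system: τ = -1/pole. Pole = -3.6. τ = -1/(-3.6) = 0.2778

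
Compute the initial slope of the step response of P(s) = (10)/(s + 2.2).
IVT: y'(0⁺) = lim_{s→∞} s²·Y(s) = lim_{s→∞} s·P(s).
deg(num) = 0, deg(den) = 1, relative degree = 1, so s·P(s) → (leading num)/(leading den) = 10/1 = 10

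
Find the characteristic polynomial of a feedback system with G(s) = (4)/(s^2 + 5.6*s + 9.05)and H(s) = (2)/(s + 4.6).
Characteristic poly = G_den * H_den + G_num * H_num = (s^3 + 10.2*s^2 + 34.81*s + 41.63) + (8) = s^3 + 10.2*s^2 + 34.81*s + 49.63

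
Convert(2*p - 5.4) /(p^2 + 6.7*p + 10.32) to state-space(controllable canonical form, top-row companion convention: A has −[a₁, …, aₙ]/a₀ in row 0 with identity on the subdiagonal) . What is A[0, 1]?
Reachable canonical form for den = p^2 + 6.7*p + 10.32: top row of A = -[a₁,a₂,...,aₙ]/a₀, ones on the subdiagonal, zeros elsewhere.
A = [[-6.7, -10.32], [1, 0]].
A[0,1] = -10.32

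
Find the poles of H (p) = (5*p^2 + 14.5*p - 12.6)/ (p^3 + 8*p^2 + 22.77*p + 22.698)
Set denominator = 0: p^3 + 8*p^2 + 22.77*p + 22.698 = (p + 2.6)(p^2 + 5.4*p + 8.73) = 0 → Poles: -2.6, -2.7 + 1.2j, -2.7 - 1.2j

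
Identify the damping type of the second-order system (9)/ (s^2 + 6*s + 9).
Standard form: ωn²/(s²+2ζωn·s+ωn²) gives ωn=3, ζ=1.
Critically damped (ζ = 1)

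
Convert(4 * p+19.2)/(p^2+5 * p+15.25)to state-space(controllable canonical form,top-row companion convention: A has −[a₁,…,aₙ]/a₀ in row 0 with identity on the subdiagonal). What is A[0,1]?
Reachable canonical form for den = p^2 + 5*p + 15.25: top row of A = -[a₁,a₂,...,aₙ]/a₀, ones on the subdiagonal, zeros elsewhere.
A = [[-5, -15.25], [1, 0]].
A[0,1] = -15.25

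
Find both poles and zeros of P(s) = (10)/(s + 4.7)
Set denominator = 0: s + 4.7 = 0 → Poles: -4.7
Numerator is a nonzero constant (10) → Zeros: none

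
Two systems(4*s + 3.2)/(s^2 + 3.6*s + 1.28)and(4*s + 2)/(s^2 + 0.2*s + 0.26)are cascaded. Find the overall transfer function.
Series: H = H₁ · H₂ = (n₁·n₂)/(d₁·d₂).
Num: n₁·n₂ = 16*s^2 + 20.8*s + 6.4. Den: d₁·d₂ = s^4 + 3.8*s^3 + 2.26*s^2 + 1.192*s + 0.3328.
H(s) = (16*s^2 + 20.8*s + 6.4)/(s^4 + 3.8*s^3 + 2.26*s^2 + 1.192*s + 0.3328)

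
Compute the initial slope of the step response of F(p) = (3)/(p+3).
IVT: y'(0⁺) = lim_{p→∞} p²·Y(p) = lim_{p→∞} p·F(p).
deg(num) = 0, deg(den) = 1, relative degree = 1, so p·F(p) → (leading num)/(leading den) = 3/1 = 3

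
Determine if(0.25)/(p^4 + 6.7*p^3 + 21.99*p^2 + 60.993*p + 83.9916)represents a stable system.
Denominator: p^4 + 6.7*p^3 + 21.99*p^2 + 60.993*p + 83.9916 = (p + 3.3)(p + 2.8)(p^2 + 0.6*p + 9.09). Poles: -0.3 + 3j, -0.3 - 3j, -2.8, -3.3. All Re(p)<0: Yes (stable)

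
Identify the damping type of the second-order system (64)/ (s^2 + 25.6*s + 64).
Standard form: ωn²/(s²+2ζωn·s+ωn²) gives ωn=8, ζ=1.6.
Overdamped (ζ = 1.6 > 1)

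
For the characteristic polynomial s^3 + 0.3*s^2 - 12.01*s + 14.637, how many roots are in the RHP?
s^3 + 0.3*s^2 - 12.01*s + 14.637 = (s - 2.1)(s + 4.1)(s - 1.7). Poles: -4.1, 1.7, 2.1. RHP poles (Re>0): 2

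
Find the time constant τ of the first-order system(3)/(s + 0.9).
First-order system: τ = -1/pole. Pole = -0.9. τ = -1/(-0.9) = 1.111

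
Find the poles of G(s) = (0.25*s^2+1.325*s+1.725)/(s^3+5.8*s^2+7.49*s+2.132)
Set denominator = 0: s^3 + 5.8*s^2 + 7.49*s + 2.132 = (s + 1.3)(s + 0.4)(s + 4.1) = 0 → Poles: -0.4, -1.3, -4.1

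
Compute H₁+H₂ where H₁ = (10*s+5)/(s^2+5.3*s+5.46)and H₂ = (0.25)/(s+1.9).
Parallel: H = H₁ + H₂ = (n₁·d₂ + n₂·d₁)/(d₁·d₂).
n₁·d₂ = 10*s^2 + 24*s + 9.5. n₂·d₁ = 0.25*s^2 + 1.325*s + 1.365. Sum = 10.25*s^2 + 25.325*s + 10.865. d₁·d₂ = s^3 + 7.2*s^2 + 15.53*s + 10.374.
H(s) = (10.25*s^2 + 25.325*s + 10.865)/(s^3 + 7.2*s^2 + 15.53*s + 10.374)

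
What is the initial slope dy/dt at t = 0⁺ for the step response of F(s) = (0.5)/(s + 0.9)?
IVT: y'(0⁺) = lim_{s→∞} s²·Y(s) = lim_{s→∞} s·F(s).
deg(num) = 0, deg(den) = 1, relative degree = 1, so s·F(s) → (leading num)/(leading den) = 0.5/1 = 0.5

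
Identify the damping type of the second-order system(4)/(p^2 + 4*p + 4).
Standard form: ωn²/(p²+2ζωn·p+ωn²) gives ωn=2, ζ=1.
Critically damped (ζ = 1)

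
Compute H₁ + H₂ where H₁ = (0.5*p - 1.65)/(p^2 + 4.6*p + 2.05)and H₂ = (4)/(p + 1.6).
Parallel: H = H₁ + H₂ = (n₁·d₂ + n₂·d₁)/(d₁·d₂).
n₁·d₂ = 0.5*p^2 - 0.85*p - 2.64. n₂·d₁ = 4*p^2 + 18.4*p + 8.2. Sum = 4.5*p^2 + 17.55*p + 5.56. d₁·d₂ = p^3 + 6.2*p^2 + 9.41*p + 3.28.
H(p) = (4.5*p^2 + 17.55*p + 5.56)/(p^3 + 6.2*p^2 + 9.41*p + 3.28)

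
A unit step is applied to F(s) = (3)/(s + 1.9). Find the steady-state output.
FVT: lim_{t→∞} y(t) = lim_{s→0} s*Y(s) where Y(s) = F(s)/s.
= lim_{s→0} F(s) = F(0) = num(0)/den(0) = 3/1.9 = 1.579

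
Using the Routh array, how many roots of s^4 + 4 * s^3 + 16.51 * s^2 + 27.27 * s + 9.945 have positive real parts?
Routh array:
s^4: [1, 16.51, 9.945]; s^3: [4, 27.27]; s^2: [9.6925, 9.945]; s^1: [23.1658]; s^0: [9.945]
First column: [1, 4, 9.6925, 23.1658, 9.945]. Sign changes = RHP roots = 0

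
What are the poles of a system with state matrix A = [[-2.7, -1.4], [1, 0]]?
Eigenvalues solve det(λI - A) = 0.
Characteristic polynomial: λ^2 + 2.7*λ + 1.4 = 0.
Factor: (λ + 2)(λ + 0.7) = 0.
Roots: -0.7, -2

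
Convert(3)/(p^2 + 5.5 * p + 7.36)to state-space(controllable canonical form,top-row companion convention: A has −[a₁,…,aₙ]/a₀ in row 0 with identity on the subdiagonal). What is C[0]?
Reachable canonical form: C = numerator coefficients (right-aligned, zero-padded to length n).
num = 3, C = [[0, 3]].
C[0] = 0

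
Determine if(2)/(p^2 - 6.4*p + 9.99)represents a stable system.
Denominator: p^2 - 6.4*p + 9.99 = (p - 3.7)(p - 2.7). Poles: 2.7, 3.7. All Re(p)<0: No (unstable)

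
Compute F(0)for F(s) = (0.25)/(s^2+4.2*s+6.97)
DC gain = F(0) = num(0)/den(0) = 0.25/6.97 = 0.03587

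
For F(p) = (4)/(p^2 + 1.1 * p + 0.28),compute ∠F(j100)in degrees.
Substitute p = j*100: F(j100) = -0.000399963 - 4.39971e-06j.
∠F(j100) = atan2(Im, Re) = atan2(-4.39971e-06, -0.000399963) = -179.37°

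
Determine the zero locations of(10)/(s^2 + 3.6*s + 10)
Numerator is a nonzero constant (10) → Zeros: none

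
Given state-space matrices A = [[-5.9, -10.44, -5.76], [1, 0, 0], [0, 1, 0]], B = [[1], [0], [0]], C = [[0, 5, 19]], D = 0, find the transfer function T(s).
T(s) = C(sI - A)⁻¹B + D.
Characteristic polynomial det(sI - A) = s^3 + 5.9*s^2 + 10.44*s + 5.76.
Numerator from C·adj(sI-A)·B + D·det(sI-A) = 5*s + 19.
T(s) = (5*s + 19)/(s^3 + 5.9*s^2 + 10.44*s + 5.76)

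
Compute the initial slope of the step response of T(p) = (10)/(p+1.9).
IVT: y'(0⁺) = lim_{p→∞} p²·Y(p) = lim_{p→∞} p·T(p).
deg(num) = 0, deg(den) = 1, relative degree = 1, so p·T(p) → (leading num)/(leading den) = 10/1 = 10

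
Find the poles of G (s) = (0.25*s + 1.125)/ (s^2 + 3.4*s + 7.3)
Set denominator = 0: s^2 + 3.4*s + 7.3 = 0 → Poles: -1.7 + 2.1j, -1.7 - 2.1j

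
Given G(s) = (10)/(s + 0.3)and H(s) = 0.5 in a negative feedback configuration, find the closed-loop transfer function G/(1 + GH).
Closed-loop T = G/(1+GH).
Numerator: G_num * H_den = 10.
Denominator: G_den * H_den + G_num * H_num = (s + 0.3) + (5) = s + 5.3.
T(s) = (10)/(s + 5.3)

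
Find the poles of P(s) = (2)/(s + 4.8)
Set denominator = 0: s + 4.8 = 0 → Poles: -4.8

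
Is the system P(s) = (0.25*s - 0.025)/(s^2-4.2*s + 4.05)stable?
Denominator: s^2 - 4.2*s + 4.05 = (s - 1.5)(s - 2.7). Poles: 1.5, 2.7. All Re(p)<0: No (unstable)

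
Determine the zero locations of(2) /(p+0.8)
Numerator is a nonzero constant (2) → Zeros: none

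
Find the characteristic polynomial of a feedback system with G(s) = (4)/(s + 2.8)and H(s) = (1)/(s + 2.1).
Characteristic poly = G_den * H_den + G_num * H_num = (s^2 + 4.9*s + 5.88) + (4) = s^2 + 4.9*s + 9.88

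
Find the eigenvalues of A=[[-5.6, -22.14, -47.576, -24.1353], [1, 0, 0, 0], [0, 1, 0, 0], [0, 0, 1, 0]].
Eigenvalues solve det(λI - A) = 0.
Characteristic polynomial: λ^4 + 5.6*λ^3 + 22.14*λ^2 + 47.576*λ + 24.1353 = 0.
Factor: (λ + 0.7)(λ + 2.7)(λ^2 + 2.2*λ + 12.77) = 0.
Roots: -0.7, -1.1 + 3.4j, -1.1 - 3.4j, -2.7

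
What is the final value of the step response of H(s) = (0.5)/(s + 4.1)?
FVT: lim_{t→∞} y(t) = lim_{s→0} s*Y(s) where Y(s) = H(s)/s.
= lim_{s→0} H(s) = H(0) = num(0)/den(0) = 0.5/4.1 = 0.122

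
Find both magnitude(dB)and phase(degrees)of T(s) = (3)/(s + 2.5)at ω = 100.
Substitute s = j*100: T(j100) = 0.000749532 - 0.0299813j.
|T| = 20*log₁₀(sqrt(Re²+Im²)) = -30.46 dB.
∠T = atan2(Im, Re) = -88.57°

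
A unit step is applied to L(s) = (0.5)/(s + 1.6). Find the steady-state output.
FVT: lim_{t→∞} y(t) = lim_{s→0} s*Y(s) where Y(s) = L(s)/s.
= lim_{s→0} L(s) = L(0) = num(0)/den(0) = 0.5/1.6 = 0.3125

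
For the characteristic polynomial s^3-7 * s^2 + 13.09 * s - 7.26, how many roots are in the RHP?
s^3 - 7*s^2 + 13.09*s - 7.26 = (s - 1.1)(s - 1.5)(s - 4.4). Poles: 1.1, 1.5, 4.4. RHP poles (Re>0): 3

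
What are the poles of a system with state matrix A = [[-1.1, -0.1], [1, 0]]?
Eigenvalues solve det(λI - A) = 0.
Characteristic polynomial: λ^2 + 1.1*λ + 0.1 = 0.
Factor: (λ + 1)(λ + 0.1) = 0.
Roots: -0.1, -1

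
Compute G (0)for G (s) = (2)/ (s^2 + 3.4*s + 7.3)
DC gain = G(0) = num(0)/den(0) = 2/7.3 = 0.274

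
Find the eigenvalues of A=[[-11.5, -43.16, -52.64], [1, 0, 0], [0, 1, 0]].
Eigenvalues solve det(λI - A) = 0.
Characteristic polynomial: λ^3 + 11.5*λ^2 + 43.16*λ + 52.64 = 0.
Factor: (λ + 4.7)(λ + 2.8)(λ + 4) = 0.
Roots: -2.8, -4, -4.7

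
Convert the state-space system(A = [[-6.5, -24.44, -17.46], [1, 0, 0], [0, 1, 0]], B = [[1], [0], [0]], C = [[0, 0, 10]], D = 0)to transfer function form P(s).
P(s) = C(sI - A)⁻¹B + D.
Characteristic polynomial det(sI - A) = s^3 + 6.5*s^2 + 24.44*s + 17.46.
Numerator from C·adj(sI-A)·B + D·det(sI-A) = 10.
P(s) = (10)/(s^3 + 6.5*s^2 + 24.44*s + 17.46)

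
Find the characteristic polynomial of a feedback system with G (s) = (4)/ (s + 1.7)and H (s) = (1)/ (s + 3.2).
Characteristic poly = G_den * H_den + G_num * H_num = (s^2 + 4.9*s + 5.44) + (4) = s^2 + 4.9*s + 9.44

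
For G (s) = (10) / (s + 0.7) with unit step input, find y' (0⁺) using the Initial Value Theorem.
IVT: y'(0⁺) = lim_{s→∞} s²·Y(s) = lim_{s→∞} s·G(s).
deg(num) = 0, deg(den) = 1, relative degree = 1, so s·G(s) → (leading num)/(leading den) = 10/1 = 10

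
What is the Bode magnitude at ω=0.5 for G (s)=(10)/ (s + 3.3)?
Substitute s = j*0.5: G(j0.5) = 2.9623 - 0.448833j.
|G(j0.5)| = sqrt(Re² + Im²) = 2.996.
20*log₁₀(2.996) = 9.53 dB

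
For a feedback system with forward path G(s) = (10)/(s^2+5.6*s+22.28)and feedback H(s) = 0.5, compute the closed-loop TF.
Closed-loop T = G/(1+GH).
Numerator: G_num * H_den = 10.
Denominator: G_den * H_den + G_num * H_num = (s^2 + 5.6*s + 22.28) + (5) = s^2 + 5.6*s + 27.28.
T(s) = (10)/(s^2 + 5.6*s + 27.28)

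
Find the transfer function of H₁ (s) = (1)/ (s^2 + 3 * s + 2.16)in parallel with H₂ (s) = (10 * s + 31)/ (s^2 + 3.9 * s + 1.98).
Parallel: H = H₁ + H₂ = (n₁·d₂ + n₂·d₁)/(d₁·d₂).
n₁·d₂ = s^2 + 3.9*s + 1.98. n₂·d₁ = 10*s^3 + 61*s^2 + 114.6*s + 66.96. Sum = 10*s^3 + 62*s^2 + 118.5*s + 68.94. d₁·d₂ = s^4 + 6.9*s^3 + 15.84*s^2 + 14.364*s + 4.2768.
H(s) = (10*s^3 + 62*s^2 + 118.5*s + 68.94)/(s^4 + 6.9*s^3 + 15.84*s^2 + 14.364*s + 4.2768)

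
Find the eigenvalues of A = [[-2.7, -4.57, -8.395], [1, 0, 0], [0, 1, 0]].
Eigenvalues solve det(λI - A) = 0.
Characteristic polynomial: λ^3 + 2.7*λ^2 + 4.57*λ + 8.395 = 0.
Factor: (λ + 2.3)(λ^2 + 0.4*λ + 3.65) = 0.
Roots: -0.2 + 1.9j, -0.2 - 1.9j, -2.3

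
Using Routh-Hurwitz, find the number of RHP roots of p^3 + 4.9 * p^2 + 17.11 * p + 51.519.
Routh array:
p^3: [1, 17.11]; p^2: [4.9, 51.519]; p^1: [6.59592]; p^0: [51.519]
First column: [1, 4.9, 6.59592, 51.519]. Sign changes = RHP roots = 0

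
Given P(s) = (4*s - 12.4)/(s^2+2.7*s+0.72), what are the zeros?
Set numerator = 0: 4*s - 12.4 = 0 → Zeros: 3.1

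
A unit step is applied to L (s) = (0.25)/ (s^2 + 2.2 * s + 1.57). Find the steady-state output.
FVT: lim_{t→∞} y(t) = lim_{s→0} s*Y(s) where Y(s) = L(s)/s.
= lim_{s→0} L(s) = L(0) = num(0)/den(0) = 0.25/1.57 = 0.1592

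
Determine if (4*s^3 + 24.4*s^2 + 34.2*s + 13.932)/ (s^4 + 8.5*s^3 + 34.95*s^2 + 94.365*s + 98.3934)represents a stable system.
Denominator: s^4 + 8.5*s^3 + 34.95*s^2 + 94.365*s + 98.3934 = (s + 1.9)(s + 4.2)(s^2 + 2.4*s + 12.33). Poles: -1.2 + 3.3j, -1.2 - 3.3j, -1.9, -4.2. All Re(p)<0: Yes (stable)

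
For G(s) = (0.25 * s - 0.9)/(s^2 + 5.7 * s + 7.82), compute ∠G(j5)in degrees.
Substitute s = j*5: G(j5) = 0.0461323 + 0.00377008j.
∠G(j5) = atan2(Im, Re) = atan2(0.00377008, 0.0461323) = 4.67°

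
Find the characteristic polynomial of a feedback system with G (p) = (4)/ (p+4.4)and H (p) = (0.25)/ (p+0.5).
Characteristic poly = G_den * H_den + G_num * H_num = (p^2 + 4.9*p + 2.2) + (1) = p^2 + 4.9*p + 3.2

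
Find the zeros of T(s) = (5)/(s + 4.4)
Numerator is a nonzero constant (5) → Zeros: none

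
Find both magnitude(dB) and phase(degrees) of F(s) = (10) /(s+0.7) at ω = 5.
Substitute s = j*5: F(j5) = 0.274617 - 1.96155j.
|F| = 20*log₁₀(sqrt(Re²+Im²)) = 5.94 dB.
∠F = atan2(Im, Re) = -82.03°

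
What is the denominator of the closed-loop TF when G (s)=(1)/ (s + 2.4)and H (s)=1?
Characteristic poly = G_den * H_den + G_num * H_num = (s + 2.4) + (1) = s + 3.4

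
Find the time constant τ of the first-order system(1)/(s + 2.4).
First-order system: τ = -1/pole. Pole = -2.4. τ = -1/(-2.4) = 0.4167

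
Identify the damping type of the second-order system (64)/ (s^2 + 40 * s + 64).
Standard form: ωn²/(s²+2ζωn·s+ωn²) gives ωn=8, ζ=2.5.
Overdamped (ζ = 2.5 > 1)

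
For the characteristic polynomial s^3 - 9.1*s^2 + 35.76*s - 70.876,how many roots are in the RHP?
s^3 - 9.1*s^2 + 35.76*s - 70.876 = (s - 4.7)(s^2 - 4.4*s + 15.08). Poles: 2.2 + 3.2j, 2.2 - 3.2j, 4.7. RHP poles (Re>0): 3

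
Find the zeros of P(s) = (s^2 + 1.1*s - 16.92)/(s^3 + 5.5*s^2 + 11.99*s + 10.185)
Set numerator = 0: s^2 + 1.1*s - 16.92 = (s - 3.6)(s + 4.7) = 0 → Zeros: -4.7, 3.6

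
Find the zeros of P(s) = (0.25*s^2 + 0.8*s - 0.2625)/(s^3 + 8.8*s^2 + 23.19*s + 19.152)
Set numerator = 0: 0.25*s^2 + 0.8*s - 0.2625 = 0.25*(s + 3.5)(s - 0.3) = 0 → Zeros: -3.5, 0.3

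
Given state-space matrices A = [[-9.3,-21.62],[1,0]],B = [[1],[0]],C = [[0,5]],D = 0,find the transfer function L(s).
L(s) = C(sI - A)⁻¹B + D.
Characteristic polynomial det(sI - A) = s^2 + 9.3*s + 21.62.
Numerator from C·adj(sI-A)·B + D·det(sI-A) = 5.
L(s) = (5)/(s^2 + 9.3*s + 21.62)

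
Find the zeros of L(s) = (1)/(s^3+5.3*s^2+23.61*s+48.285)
Numerator is a nonzero constant (1) → Zeros: none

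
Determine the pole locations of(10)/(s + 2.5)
Set denominator = 0: s + 2.5 = 0 → Poles: -2.5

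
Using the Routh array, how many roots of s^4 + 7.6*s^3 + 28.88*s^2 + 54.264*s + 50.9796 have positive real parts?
Routh array:
s^4: [1, 28.88, 50.9796]; s^3: [7.6, 54.264]; s^2: [21.74, 50.9796]; s^1: [36.4422]; s^0: [50.9796]
First column: [1, 7.6, 21.74, 36.4422, 50.9796]. Sign changes = RHP roots = 0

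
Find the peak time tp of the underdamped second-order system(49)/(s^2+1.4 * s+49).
Standard form: ωn²/(s²+2ζωn·s+ωn²) → ωn = 7, ζ = 0.1.
ωd = ωn·√(1-ζ²) = 7·√(1-0.1²) = 6.965.
tp = π/ωd = π/6.965 = 0.4511 s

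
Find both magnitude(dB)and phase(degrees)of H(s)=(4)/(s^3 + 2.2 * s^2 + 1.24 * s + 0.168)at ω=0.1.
Substitute s = j*0.1: H(j0.1) = 16.0241 - 13.4998j.
|H| = 20*log₁₀(sqrt(Re²+Im²)) = 26.42 dB.
∠H = atan2(Im, Re) = -40.11°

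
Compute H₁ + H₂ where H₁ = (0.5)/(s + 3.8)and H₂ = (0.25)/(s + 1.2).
Parallel: H = H₁ + H₂ = (n₁·d₂ + n₂·d₁)/(d₁·d₂).
n₁·d₂ = 0.5*s + 0.6. n₂·d₁ = 0.25*s + 0.95. Sum = 0.75*s + 1.55. d₁·d₂ = s^2 + 5*s + 4.56.
H(s) = (0.75*s + 1.55)/(s^2 + 5*s + 4.56)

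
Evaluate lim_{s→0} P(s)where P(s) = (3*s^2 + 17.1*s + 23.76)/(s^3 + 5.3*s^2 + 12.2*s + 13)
DC gain = P(0) = num(0)/den(0) = 23.76/13 = 1.828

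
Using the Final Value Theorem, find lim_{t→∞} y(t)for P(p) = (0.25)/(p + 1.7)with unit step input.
FVT: lim_{t→∞} y(t) = lim_{p→0} p*Y(p) where Y(p) = P(p)/p.
= lim_{p→0} P(p) = P(0) = num(0)/den(0) = 0.25/1.7 = 0.1471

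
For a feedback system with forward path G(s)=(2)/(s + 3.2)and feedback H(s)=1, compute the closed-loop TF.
Closed-loop T = G/(1+GH).
Numerator: G_num * H_den = 2.
Denominator: G_den * H_den + G_num * H_num = (s + 3.2) + (2) = s + 5.2.
T(s) = (2)/(s + 5.2)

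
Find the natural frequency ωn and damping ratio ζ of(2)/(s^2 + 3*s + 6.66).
Underdamped: complex pole -1.5 + 2.1j. ωn = |pole| = 2.581, ζ = -Re(pole)/ωn = 0.5812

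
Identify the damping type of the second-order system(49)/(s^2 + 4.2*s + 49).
Standard form: ωn²/(s²+2ζωn·s+ωn²) gives ωn=7, ζ=0.3.
Underdamped (ζ = 0.3 < 1)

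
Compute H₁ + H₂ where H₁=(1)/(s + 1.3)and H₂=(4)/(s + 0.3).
Parallel: H = H₁ + H₂ = (n₁·d₂ + n₂·d₁)/(d₁·d₂).
n₁·d₂ = s + 0.3. n₂·d₁ = 4*s + 5.2. Sum = 5*s + 5.5. d₁·d₂ = s^2 + 1.6*s + 0.39.
H(s) = (5*s + 5.5)/(s^2 + 1.6*s + 0.39)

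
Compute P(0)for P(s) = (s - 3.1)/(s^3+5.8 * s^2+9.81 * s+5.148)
DC gain = P(0) = num(0)/den(0) = -3.1/5.148 = -0.6022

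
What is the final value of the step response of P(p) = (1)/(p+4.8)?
FVT: lim_{t→∞} y(t) = lim_{p→0} p*Y(p) where Y(p) = P(p)/p.
= lim_{p→0} P(p) = P(0) = num(0)/den(0) = 1/4.8 = 0.2083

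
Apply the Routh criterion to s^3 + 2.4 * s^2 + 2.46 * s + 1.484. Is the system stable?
Routh array:
s^3: [1, 2.46]; s^2: [2.4, 1.484]; s^1: [1.84167]; s^0: [1.484]
First column: [1, 2.4, 1.84167, 1.484]. Sign changes = 0.
Yes, stable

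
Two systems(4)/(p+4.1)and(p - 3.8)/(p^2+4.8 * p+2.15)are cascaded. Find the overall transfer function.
Series: H = H₁ · H₂ = (n₁·n₂)/(d₁·d₂).
Num: n₁·n₂ = 4*p - 15.2. Den: d₁·d₂ = p^3 + 8.9*p^2 + 21.83*p + 8.815.
H(p) = (4*p - 15.2)/(p^3 + 8.9*p^2 + 21.83*p + 8.815)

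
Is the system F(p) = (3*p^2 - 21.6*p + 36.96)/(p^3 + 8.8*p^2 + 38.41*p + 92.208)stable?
Denominator: p^3 + 8.8*p^2 + 38.41*p + 92.208 = (p + 4.8)(p^2 + 4*p + 19.21). Poles: -2 + 3.9j, -2 - 3.9j, -4.8. All Re(p)<0: Yes (stable)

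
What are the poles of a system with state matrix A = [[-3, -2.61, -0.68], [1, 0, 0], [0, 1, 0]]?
Eigenvalues solve det(λI - A) = 0.
Characteristic polynomial: λ^3 + 3*λ^2 + 2.61*λ + 0.68 = 0.
Factor: (λ + 0.5)(λ + 1.7)(λ + 0.8) = 0.
Roots: -0.5, -0.8, -1.7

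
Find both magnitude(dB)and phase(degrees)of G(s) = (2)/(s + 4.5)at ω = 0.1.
Substitute s = j*0.1: G(j0.1) = 0.444225 - 0.00987167j.
|G| = 20*log₁₀(sqrt(Re²+Im²)) = -7.05 dB.
∠G = atan2(Im, Re) = -1.27°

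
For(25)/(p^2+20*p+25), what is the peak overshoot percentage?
Standard form: ωn²/(p²+2ζωn·p+ωn²) → ωn = 5, ζ = 2.
ζ ≥ 1, so the response is non-oscillatory: peak overshoot = 0%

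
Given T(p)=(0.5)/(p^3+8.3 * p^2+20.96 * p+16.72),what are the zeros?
Numerator is a nonzero constant (0.5) → Zeros: none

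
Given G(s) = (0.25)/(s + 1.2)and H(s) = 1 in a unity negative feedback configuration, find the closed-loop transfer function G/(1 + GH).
Closed-loop T = G/(1+GH).
Numerator: G_num * H_den = 0.25.
Denominator: G_den * H_den + G_num * H_num = (s + 1.2) + (0.25) = s + 1.45.
T(s) = (0.25)/(s + 1.45)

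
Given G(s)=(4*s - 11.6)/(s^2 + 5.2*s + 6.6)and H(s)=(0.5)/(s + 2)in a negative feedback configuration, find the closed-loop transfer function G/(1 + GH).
Closed-loop T = G/(1+GH).
Numerator: G_num * H_den = 4*s^2 - 3.6*s - 23.2.
Denominator: G_den * H_den + G_num * H_num = (s^3 + 7.2*s^2 + 17*s + 13.2) + (2*s - 5.8) = s^3 + 7.2*s^2 + 19*s + 7.4.
T(s) = (4*s^2 - 3.6*s - 23.2)/(s^3 + 7.2*s^2 + 19*s + 7.4)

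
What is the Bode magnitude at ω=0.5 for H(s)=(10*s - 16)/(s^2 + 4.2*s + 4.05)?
Substitute s = j*0.5: H(j0.5) = -2.66844 + 2.79045j.
|H(j0.5)| = sqrt(Re² + Im²) = 3.861.
20*log₁₀(3.861) = 11.73 dB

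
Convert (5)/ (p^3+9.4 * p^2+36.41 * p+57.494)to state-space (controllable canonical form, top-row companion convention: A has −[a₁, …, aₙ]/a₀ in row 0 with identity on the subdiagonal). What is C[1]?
Reachable canonical form: C = numerator coefficients (right-aligned, zero-padded to length n).
num = 5, C = [[0, 0, 5]].
C[1] = 0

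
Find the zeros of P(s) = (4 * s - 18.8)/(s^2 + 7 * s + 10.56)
Set numerator = 0: 4*s - 18.8 = 0 → Zeros: 4.7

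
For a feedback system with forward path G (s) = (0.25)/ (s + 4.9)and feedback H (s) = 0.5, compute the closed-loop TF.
Closed-loop T = G/(1+GH).
Numerator: G_num * H_den = 0.25.
Denominator: G_den * H_den + G_num * H_num = (s + 4.9) + (0.125) = s + 5.025.
T(s) = (0.25)/(s + 5.025)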